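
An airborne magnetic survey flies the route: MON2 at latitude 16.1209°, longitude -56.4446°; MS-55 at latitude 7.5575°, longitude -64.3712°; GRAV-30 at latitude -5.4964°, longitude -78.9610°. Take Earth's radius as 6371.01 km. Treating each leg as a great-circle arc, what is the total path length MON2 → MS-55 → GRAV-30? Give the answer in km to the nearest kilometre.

3458 km

MON2→MS-55: c = 0.201574 rad, d = 1284.23 km
MS-55→GRAV-30: c = 0.341244 rad, d = 2174.07 km
Total = 1284.23 + 2174.07 = 3458.30 km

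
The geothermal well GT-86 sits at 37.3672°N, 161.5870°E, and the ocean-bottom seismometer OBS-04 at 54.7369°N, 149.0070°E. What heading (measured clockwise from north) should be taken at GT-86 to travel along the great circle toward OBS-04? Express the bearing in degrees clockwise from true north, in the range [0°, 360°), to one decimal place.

Δλ = -12.5800°
y = sin Δλ · cos φ₂ = -0.125744
x = cos φ₁ sin φ₂ − sin φ₁ cos φ₂ cos Δλ = 0.306948
θ = atan2(y, x) = -22.2770° → 337.7230° (mod 360°)

337.7°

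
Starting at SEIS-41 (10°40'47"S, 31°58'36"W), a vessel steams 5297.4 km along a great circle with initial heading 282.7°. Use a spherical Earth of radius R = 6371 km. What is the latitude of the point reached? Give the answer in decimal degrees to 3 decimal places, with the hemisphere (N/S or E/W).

1.993°N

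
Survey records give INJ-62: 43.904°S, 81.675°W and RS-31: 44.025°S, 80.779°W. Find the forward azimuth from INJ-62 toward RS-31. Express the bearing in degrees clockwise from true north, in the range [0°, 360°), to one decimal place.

100.9°

Δλ = 0.8960°
y = sin Δλ · cos φ₂ = 0.011244
x = cos φ₁ sin φ₂ − sin φ₁ cos φ₂ cos Δλ = -0.002173
θ = atan2(y, x) = 100.9372° → 100.9372° (mod 360°)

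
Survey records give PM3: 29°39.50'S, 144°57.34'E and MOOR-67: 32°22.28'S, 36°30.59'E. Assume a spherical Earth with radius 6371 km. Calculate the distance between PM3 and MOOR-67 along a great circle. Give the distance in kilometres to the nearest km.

9799 km

PM3: φ = -29.65833°, λ = +144.95567°
MOOR-67: φ = -32.37133°, λ = +36.50983°
Δφ = -2.7130°,  Δλ = -108.4458°
a = sin²(Δφ/2) + cos φ₁ cos φ₂ sin²(Δλ/2) = 0.483647
c = 2·arcsin(√a) = 1.538085 rad = 88.1258°
d = R·c = 6371 × 1.538085 = 9799.1 km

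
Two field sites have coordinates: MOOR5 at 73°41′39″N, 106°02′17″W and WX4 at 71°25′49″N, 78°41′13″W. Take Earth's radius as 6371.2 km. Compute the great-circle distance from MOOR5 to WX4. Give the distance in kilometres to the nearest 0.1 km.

MOOR5: φ = +73.69417°, λ = -106.03806°
WX4: φ = +71.43028°, λ = -78.68694°
Δφ = -2.2639°,  Δλ = 27.3511°
a = sin²(Δφ/2) + cos φ₁ cos φ₂ sin²(Δλ/2) = 0.005388
c = 2·arcsin(√a) = 0.146939 rad = 8.4190°
d = R·c = 6371.2 × 0.146939 = 936.2 km

936.2 km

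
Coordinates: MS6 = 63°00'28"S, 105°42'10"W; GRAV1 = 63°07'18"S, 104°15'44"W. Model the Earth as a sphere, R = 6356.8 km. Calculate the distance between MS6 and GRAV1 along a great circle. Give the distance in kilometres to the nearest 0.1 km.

MS6: φ = -63.00778°, λ = -105.70278°
GRAV1: φ = -63.12167°, λ = -104.26222°
Δφ = -0.1139°,  Δλ = 1.4406°
a = sin²(Δφ/2) + cos φ₁ cos φ₂ sin²(Δλ/2) = 0.000033
c = 2·arcsin(√a) = 0.011561 rad = 0.6624°
d = R·c = 6356.8 × 0.011561 = 73.5 km

73.5 km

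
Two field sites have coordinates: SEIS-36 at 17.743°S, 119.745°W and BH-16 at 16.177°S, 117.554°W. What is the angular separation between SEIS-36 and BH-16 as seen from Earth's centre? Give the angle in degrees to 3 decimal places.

Δφ = 1.5660°,  Δλ = 2.1910°
a = sin²(Δφ/2) + cos φ₁ cos φ₂ sin²(Δλ/2) = 0.000521
c = 2·arcsin(√a) = 0.045660 rad = 2.6161°

2.616°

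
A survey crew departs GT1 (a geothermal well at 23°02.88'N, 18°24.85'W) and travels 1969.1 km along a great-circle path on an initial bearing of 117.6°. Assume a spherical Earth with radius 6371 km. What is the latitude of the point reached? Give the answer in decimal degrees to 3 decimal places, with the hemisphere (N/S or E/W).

14.080°N

GT1: φ = +23.04800°, λ = -18.41417°
δ = d/R = 1969.1/6371 = 0.309072 rad
φ₂ = arcsin(sin φ₁ cos δ + cos φ₁ sin δ cos θ)
   = arcsin(0.39150·0.95262 + 0.92018·0.30418·-0.46330) = 14.08003°
λ₂ = λ₁ + atan2(sin θ sin δ cos φ₁, cos δ − sin φ₁ sin φ₂) = -2.27864°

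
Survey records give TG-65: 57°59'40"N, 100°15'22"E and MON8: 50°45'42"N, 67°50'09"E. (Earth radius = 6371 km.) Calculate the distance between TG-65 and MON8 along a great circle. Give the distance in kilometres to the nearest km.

2222 km

TG-65: φ = +57.99444°, λ = +100.25611°
MON8: φ = +50.76167°, λ = +67.83583°
Δφ = -7.2328°,  Δλ = -32.4203°
a = sin²(Δφ/2) + cos φ₁ cos φ₂ sin²(Δλ/2) = 0.030105
c = 2·arcsin(√a) = 0.348781 rad = 19.9837°
d = R·c = 6371 × 0.348781 = 2222.1 km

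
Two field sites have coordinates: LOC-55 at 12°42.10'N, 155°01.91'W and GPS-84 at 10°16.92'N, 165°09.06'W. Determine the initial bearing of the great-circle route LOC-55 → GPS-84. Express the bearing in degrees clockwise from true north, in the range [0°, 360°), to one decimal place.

257.3°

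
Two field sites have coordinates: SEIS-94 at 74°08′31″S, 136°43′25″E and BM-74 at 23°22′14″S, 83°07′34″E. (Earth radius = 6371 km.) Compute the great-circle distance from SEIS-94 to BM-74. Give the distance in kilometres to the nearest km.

SEIS-94: φ = -74.14194°, λ = +136.72361°
BM-74: φ = -23.37056°, λ = +83.12611°
Δφ = 50.7714°,  Δλ = -53.5975°
a = sin²(Δφ/2) + cos φ₁ cos φ₂ sin²(Δλ/2) = 0.234780
c = 2·arcsin(√a) = 1.011677 rad = 57.9648°
d = R·c = 6371 × 1.011677 = 6445.4 km

6445 km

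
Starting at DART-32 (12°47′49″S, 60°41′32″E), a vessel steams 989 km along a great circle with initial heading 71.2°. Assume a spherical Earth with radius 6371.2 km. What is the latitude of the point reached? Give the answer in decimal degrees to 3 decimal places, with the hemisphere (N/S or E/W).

DART-32: φ = -12.79694°, λ = +60.69222°
δ = d/R = 989/6371.2 = 0.155230 rad
φ₂ = arcsin(sin φ₁ cos δ + cos φ₁ sin δ cos θ)
   = arcsin(-0.22150·0.98798 + 0.97516·0.15461·0.32227) = -9.80214°
λ₂ = λ₁ + atan2(sin θ sin δ cos φ₁, cos δ − sin φ₁ sin φ₂) = 69.23379°

9.802°S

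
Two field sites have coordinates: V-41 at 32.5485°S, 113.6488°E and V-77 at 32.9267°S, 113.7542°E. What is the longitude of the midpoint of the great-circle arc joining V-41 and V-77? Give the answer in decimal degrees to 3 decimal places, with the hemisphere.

113.701°E

Bx = cos φ₂ cos Δλ = 0.839365,  By = cos φ₂ sin Δλ = 0.001544
φₘ = atan2(sin φ₁ + sin φ₂, √((cos φ₁ + Bx)² + By²)) = -32.73761°
λₘ = λ₁ + atan2(By, cos φ₁ + Bx) = 113.70139°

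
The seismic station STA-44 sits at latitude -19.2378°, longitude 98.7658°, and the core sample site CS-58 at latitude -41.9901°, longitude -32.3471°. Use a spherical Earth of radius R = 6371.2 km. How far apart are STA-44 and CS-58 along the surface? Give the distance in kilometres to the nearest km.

Δφ = -22.7523°,  Δλ = -131.1129°
a = sin²(Δφ/2) + cos φ₁ cos φ₂ sin²(Δλ/2) = 0.620503
c = 2·arcsin(√a) = 1.814200 rad = 103.9460°
d = R·c = 6371.2 × 1.814200 = 11558.6 km

11559 km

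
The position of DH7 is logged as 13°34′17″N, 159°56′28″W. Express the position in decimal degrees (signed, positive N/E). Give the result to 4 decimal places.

lat: 13.5714° N → +13.5714°
lon: 159.9411° W → -159.9411°

+13.5714°, -159.9411°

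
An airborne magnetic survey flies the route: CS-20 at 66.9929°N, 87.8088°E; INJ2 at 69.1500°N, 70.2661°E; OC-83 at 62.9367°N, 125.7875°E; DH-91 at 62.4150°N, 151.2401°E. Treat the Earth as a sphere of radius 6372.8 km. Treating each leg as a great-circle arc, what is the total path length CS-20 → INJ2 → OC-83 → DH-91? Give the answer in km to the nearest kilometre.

4559 km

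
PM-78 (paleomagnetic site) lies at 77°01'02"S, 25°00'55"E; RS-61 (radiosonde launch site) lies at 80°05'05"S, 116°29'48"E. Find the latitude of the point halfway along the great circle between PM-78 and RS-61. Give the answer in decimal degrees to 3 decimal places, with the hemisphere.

81.882°S

PM-78: φ = -77.01722°, λ = +25.01528°
RS-61: φ = -80.08472°, λ = +116.49667°
Bx = cos φ₂ cos Δλ = -0.004452,  By = cos φ₂ sin Δλ = 0.172134
φₘ = atan2(sin φ₁ + sin φ₂, √((cos φ₁ + Bx)² + By²)) = -81.88214°
λₘ = λ₁ + atan2(By, cos φ₁ + Bx) = 63.02981°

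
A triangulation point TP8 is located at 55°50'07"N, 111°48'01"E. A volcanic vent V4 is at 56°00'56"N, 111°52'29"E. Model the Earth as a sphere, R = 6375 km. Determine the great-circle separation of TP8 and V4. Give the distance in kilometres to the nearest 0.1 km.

TP8: φ = +55.83528°, λ = +111.80028°
V4: φ = +56.01556°, λ = +111.87472°
Δφ = 0.1803°,  Δλ = 0.0744°
a = sin²(Δφ/2) + cos φ₁ cos φ₂ sin²(Δλ/2) = 0.000003
c = 2·arcsin(√a) = 0.003230 rad = 0.1850°
d = R·c = 6375 × 0.003230 = 20.6 km

20.6 km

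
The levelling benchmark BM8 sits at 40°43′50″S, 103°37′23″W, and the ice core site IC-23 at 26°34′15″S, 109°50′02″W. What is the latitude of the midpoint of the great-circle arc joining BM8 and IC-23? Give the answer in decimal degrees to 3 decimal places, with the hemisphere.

BM8: φ = -40.73056°, λ = -103.62306°
IC-23: φ = -26.57083°, λ = -109.83389°
Bx = cos φ₂ cos Δλ = 0.889133,  By = cos φ₂ sin Δλ = -0.096761
φₘ = atan2(sin φ₁ + sin φ₂, √((cos φ₁ + Bx)² + By²)) = -33.68928°
λₘ = λ₁ + atan2(By, cos φ₁ + Bx) = -106.98547°

33.689°S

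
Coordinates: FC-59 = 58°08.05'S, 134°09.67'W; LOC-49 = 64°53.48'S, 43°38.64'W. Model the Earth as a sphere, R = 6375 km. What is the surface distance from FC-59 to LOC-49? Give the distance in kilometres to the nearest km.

FC-59: φ = -58.13417°, λ = -134.16117°
LOC-49: φ = -64.89133°, λ = -43.64400°
Δφ = -6.7572°,  Δλ = 90.5172°
a = sin²(Δφ/2) + cos φ₁ cos φ₂ sin²(Δλ/2) = 0.116495
c = 2·arcsin(√a) = 0.696627 rad = 39.9138°
d = R·c = 6375 × 0.696627 = 4441.0 km

4441 km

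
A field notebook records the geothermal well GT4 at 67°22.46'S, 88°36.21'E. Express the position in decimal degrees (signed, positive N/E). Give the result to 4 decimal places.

lat: 67.3743° S → -67.3743°
lon: 88.6035° E → +88.6035°

-67.3743°, +88.6035°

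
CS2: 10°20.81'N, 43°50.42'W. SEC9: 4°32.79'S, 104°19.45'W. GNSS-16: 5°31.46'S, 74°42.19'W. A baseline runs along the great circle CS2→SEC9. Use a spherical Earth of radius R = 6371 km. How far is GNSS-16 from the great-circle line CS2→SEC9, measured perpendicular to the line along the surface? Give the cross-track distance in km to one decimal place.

944.2 km

CS2: φ = +10.34683°, λ = -43.84033°
SEC9: φ = -4.54650°, λ = -104.32417°
GNSS-16: φ = -5.52433°, λ = -74.70317°
δ₁₃ = central angle CS2→GNSS-16 = 0.603725 rad  (haversine)
θ₁₃ = bearing CS2→GNSS-16 = 244.080°,  θ₁₂ = bearing CS2→SEC9 = 259.155°
dₓₜ = R·arcsin(sin δ₁₃ · sin(θ₁₃ − θ₁₂)) = 6371·arcsin(0.56771·sin(-15.075°)) = -944.175 km
|dₓₜ| = 944.175 km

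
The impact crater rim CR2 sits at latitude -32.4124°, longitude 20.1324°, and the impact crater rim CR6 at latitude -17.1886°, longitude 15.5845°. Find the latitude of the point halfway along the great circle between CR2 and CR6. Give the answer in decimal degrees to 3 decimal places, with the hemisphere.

24.818°S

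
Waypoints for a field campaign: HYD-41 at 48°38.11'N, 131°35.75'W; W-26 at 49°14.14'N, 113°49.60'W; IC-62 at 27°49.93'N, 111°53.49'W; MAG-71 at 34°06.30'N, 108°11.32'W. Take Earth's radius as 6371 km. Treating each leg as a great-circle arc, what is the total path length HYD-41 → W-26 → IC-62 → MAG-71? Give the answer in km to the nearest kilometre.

4464 km

HYD-41: φ = +48.63517°, λ = -131.59583°
W-26: φ = +49.23567°, λ = -113.82667°
IC-62: φ = +27.83217°, λ = -111.89150°
MAG-71: φ = +34.10500°, λ = -108.18867°
HYD-41→W-26: c = 0.203527 rad, d = 1296.67 km
W-26→IC-62: c = 0.374463 rad, d = 2385.70 km
IC-62→MAG-71: c = 0.122680 rad, d = 781.59 km
Total = 1296.67 + 2385.70 + 781.59 = 4463.97 km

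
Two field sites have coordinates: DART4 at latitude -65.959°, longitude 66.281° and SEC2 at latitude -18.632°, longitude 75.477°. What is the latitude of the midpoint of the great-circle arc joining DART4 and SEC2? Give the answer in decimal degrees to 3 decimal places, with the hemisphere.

42.373°S

Bx = cos φ₂ cos Δλ = 0.935411,  By = cos φ₂ sin Δλ = 0.151437
φₘ = atan2(sin φ₁ + sin φ₂, √((cos φ₁ + Bx)² + By²)) = -42.37279°
λₘ = λ₁ + atan2(By, cos φ₁ + Bx) = 72.71543°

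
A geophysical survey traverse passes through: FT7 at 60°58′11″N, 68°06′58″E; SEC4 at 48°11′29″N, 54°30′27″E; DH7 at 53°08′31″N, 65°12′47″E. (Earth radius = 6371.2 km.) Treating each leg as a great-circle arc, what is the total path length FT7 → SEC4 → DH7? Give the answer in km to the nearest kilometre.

2595 km

FT7: φ = +60.96972°, λ = +68.11611°
SEC4: φ = +48.19139°, λ = +54.50750°
DH7: φ = +53.14194°, λ = +65.21306°
FT7→SEC4: c = 0.260928 rad, d = 1662.43 km
SEC4→DH7: c = 0.146352 rad, d = 932.44 km
Total = 1662.43 + 932.44 = 2594.87 km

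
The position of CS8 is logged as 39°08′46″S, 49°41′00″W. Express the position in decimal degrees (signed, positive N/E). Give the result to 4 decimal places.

lat: 39.1461° S → -39.1461°
lon: 49.6833° W → -49.6833°

-39.1461°, -49.6833°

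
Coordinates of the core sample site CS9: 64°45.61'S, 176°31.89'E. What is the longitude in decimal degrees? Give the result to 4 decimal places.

176.5315°E

176° + 31.89′/60 = 176 + 0.53150 = 176.5315°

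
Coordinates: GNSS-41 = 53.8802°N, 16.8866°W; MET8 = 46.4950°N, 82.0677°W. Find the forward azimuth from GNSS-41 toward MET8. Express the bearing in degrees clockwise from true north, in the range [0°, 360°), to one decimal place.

287.3°

Δλ = -65.1811°
y = sin Δλ · cos φ₂ = -0.624835
x = cos φ₁ sin φ₂ − sin φ₁ cos φ₂ cos Δλ = 0.194134
θ = atan2(y, x) = -72.7402° → 287.2598° (mod 360°)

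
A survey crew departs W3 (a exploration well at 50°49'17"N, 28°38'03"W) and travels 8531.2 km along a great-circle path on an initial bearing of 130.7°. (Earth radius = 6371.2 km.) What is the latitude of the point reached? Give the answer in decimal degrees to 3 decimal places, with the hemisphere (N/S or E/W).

12.878°S

W3: φ = +50.82139°, λ = -28.63417°
δ = d/R = 8531.2/6371.2 = 1.339026 rad
φ₂ = arcsin(sin φ₁ cos δ + cos φ₁ sin δ cos θ)
   = arcsin(0.77518·0.22970 + 0.63174·0.97326·-0.65210) = -12.87833°
λ₂ = λ₁ + atan2(sin θ sin δ cos φ₁, cos δ − sin φ₁ sin φ₂) = 20.55769°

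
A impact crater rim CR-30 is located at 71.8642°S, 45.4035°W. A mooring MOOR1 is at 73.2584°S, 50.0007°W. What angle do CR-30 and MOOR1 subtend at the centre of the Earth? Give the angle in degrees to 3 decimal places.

1.959°

Δφ = -1.3942°,  Δλ = -4.5972°
a = sin²(Δφ/2) + cos φ₁ cos φ₂ sin²(Δλ/2) = 0.000292
c = 2·arcsin(√a) = 0.034193 rad = 1.9591°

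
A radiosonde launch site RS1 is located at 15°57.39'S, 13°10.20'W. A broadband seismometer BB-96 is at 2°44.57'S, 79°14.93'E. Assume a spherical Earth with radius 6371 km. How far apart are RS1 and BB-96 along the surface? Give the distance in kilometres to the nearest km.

10182 km

RS1: φ = -15.95650°, λ = -13.17000°
BB-96: φ = -2.74283°, λ = +79.24883°
Δφ = 13.2137°,  Δλ = 92.4188°
a = sin²(Δφ/2) + cos φ₁ cos φ₂ sin²(Δλ/2) = 0.513688
c = 2·arcsin(√a) = 1.598176 rad = 91.5687°
d = R·c = 6371 × 1.598176 = 10182.0 km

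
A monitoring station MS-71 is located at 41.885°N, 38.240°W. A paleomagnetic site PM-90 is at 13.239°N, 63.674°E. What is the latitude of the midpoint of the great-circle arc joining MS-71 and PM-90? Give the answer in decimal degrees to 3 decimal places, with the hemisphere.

39.271°N

Bx = cos φ₂ cos Δλ = -0.200957,  By = cos φ₂ sin Δλ = 0.952454
φₘ = atan2(sin φ₁ + sin φ₂, √((cos φ₁ + Bx)² + By²)) = 39.27093°
λₘ = λ₁ + atan2(By, cos φ₁ + Bx) = 22.04823°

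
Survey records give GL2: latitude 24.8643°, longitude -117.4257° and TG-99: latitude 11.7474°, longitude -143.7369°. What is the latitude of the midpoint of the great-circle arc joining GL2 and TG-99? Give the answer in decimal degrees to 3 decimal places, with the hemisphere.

18.764°N

Bx = cos φ₂ cos Δλ = 0.877624,  By = cos φ₂ sin Δλ = -0.433963
φₘ = atan2(sin φ₁ + sin φ₂, √((cos φ₁ + Bx)² + By²)) = 18.76441°
λₘ = λ₁ + atan2(By, cos φ₁ + Bx) = -131.09065°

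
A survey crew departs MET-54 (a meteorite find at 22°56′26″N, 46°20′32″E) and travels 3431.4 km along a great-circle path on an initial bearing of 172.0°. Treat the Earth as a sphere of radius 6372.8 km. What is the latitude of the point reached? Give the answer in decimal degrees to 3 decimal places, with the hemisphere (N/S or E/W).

7.644°S

MET-54: φ = +22.94056°, λ = +46.34222°
δ = d/R = 3431.4/6372.8 = 0.538445 rad
φ₂ = arcsin(sin φ₁ cos δ + cos φ₁ sin δ cos θ)
   = arcsin(0.38978·0.85851 + 0.92091·0.51280·-0.99027) = -7.64428°
λ₂ = λ₁ + atan2(sin θ sin δ cos φ₁, cos δ − sin φ₁ sin φ₂) = 50.47156°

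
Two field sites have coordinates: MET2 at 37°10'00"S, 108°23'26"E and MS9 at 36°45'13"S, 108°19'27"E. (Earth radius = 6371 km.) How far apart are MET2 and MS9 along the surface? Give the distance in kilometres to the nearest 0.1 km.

MET2: φ = -37.16667°, λ = +108.39056°
MS9: φ = -36.75361°, λ = +108.32417°
Δφ = 0.4131°,  Δλ = -0.0664°
a = sin²(Δφ/2) + cos φ₁ cos φ₂ sin²(Δλ/2) = 0.000013
c = 2·arcsin(√a) = 0.007268 rad = 0.4164°
d = R·c = 6371 × 0.007268 = 46.3 km

46.3 km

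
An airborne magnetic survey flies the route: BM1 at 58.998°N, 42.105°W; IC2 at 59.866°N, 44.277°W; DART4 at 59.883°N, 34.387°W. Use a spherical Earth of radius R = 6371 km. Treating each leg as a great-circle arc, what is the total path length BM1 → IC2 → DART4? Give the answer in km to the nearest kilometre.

708 km

BM1→IC2: c = 0.024517 rad, d = 156.20 km
IC2→DART4: c = 0.086554 rad, d = 551.43 km
Total = 156.20 + 551.43 = 707.63 km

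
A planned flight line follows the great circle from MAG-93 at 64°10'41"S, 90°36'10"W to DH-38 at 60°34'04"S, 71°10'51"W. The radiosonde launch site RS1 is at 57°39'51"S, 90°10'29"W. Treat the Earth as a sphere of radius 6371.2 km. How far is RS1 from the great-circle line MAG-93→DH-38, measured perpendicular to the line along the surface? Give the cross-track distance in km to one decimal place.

MAG-93: φ = -64.17806°, λ = -90.60278°
DH-38: φ = -60.56778°, λ = -71.18083°
RS1: φ = -57.66417°, λ = -90.17472°
δ₁₃ = central angle MAG-93→RS1 = 0.113746 rad  (haversine)
θ₁₃ = bearing MAG-93→RS1 = 2.018°,  θ₁₂ = bearing MAG-93→DH-38 = 76.975°
dₓₜ = R·arcsin(sin δ₁₃ · sin(θ₁₃ − θ₁₂)) = 6371.2·arcsin(0.11350·sin(-74.957°)) = -699.764 km
|dₓₜ| = 699.764 km

699.8 km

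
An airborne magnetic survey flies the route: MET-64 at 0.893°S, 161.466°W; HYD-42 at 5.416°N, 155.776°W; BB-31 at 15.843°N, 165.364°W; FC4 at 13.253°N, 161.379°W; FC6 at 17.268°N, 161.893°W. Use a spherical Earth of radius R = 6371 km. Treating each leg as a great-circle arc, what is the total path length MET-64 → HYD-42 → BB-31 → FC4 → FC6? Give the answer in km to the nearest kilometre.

MET-64→HYD-42: c = 0.148195 rad, d = 944.15 km
HYD-42→BB-31: c = 0.245121 rad, d = 1561.67 km
BB-31→FC4: c = 0.081083 rad, d = 516.58 km
FC4→FC6: c = 0.070607 rad, d = 449.84 km
Total = 944.15 + 1561.67 + 516.58 + 449.84 = 3472.24 km

3472 km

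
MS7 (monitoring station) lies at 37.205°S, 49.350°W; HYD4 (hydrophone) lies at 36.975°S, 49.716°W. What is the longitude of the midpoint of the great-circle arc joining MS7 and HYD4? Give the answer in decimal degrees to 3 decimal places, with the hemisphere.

49.533°W

Bx = cos φ₂ cos Δλ = 0.798882,  By = cos φ₂ sin Δλ = -0.005103
φₘ = atan2(sin φ₁ + sin φ₂, √((cos φ₁ + Bx)² + By²)) = -37.09014°
λₘ = λ₁ + atan2(By, cos φ₁ + Bx) = -49.53328°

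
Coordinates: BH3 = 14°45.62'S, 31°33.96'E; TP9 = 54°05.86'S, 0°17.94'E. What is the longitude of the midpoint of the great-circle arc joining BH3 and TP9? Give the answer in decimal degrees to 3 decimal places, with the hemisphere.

19.855°E

BH3: φ = -14.76033°, λ = +31.56600°
TP9: φ = -54.09767°, λ = +0.29900°
Bx = cos φ₂ cos Δλ = 0.501235,  By = cos φ₂ sin Δλ = -0.304360
φₘ = atan2(sin φ₁ + sin φ₂, √((cos φ₁ + Bx)² + By²)) = -35.37946°
λₘ = λ₁ + atan2(By, cos φ₁ + Bx) = 19.85465°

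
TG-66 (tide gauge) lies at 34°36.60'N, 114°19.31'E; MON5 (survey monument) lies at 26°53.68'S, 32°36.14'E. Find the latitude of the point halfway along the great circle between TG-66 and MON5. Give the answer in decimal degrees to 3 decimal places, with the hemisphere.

5.092°N

TG-66: φ = +34.61000°, λ = +114.32183°
MON5: φ = -26.89467°, λ = +32.60233°
Bx = cos φ₂ cos Δλ = 0.128442,  By = cos φ₂ sin Δλ = -0.882542
φₘ = atan2(sin φ₁ + sin φ₂, √((cos φ₁ + Bx)² + By²)) = 5.09182°
λₘ = λ₁ + atan2(By, cos φ₁ + Bx) = 71.47446°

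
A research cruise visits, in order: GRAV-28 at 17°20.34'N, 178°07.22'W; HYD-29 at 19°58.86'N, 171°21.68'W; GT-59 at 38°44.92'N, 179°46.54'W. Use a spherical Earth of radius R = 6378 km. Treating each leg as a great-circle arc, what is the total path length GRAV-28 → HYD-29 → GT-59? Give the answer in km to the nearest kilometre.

3011 km

GRAV-28: φ = +17.33900°, λ = -178.12033°
HYD-29: φ = +19.98100°, λ = -171.36133°
GT-59: φ = +38.74867°, λ = -179.77567°
GRAV-28→HYD-29: c = 0.120886 rad, d = 771.01 km
HYD-29→GT-59: c = 0.351256 rad, d = 2240.31 km
Total = 771.01 + 2240.31 = 3011.32 km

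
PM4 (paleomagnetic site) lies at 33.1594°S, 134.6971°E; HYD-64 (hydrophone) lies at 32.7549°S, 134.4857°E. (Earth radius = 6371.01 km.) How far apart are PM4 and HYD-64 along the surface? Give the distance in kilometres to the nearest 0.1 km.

49.1 km

Δφ = 0.4045°,  Δλ = -0.2114°
a = sin²(Δφ/2) + cos φ₁ cos φ₂ sin²(Δλ/2) = 0.000015
c = 2·arcsin(√a) = 0.007709 rad = 0.4417°
d = R·c = 6371.01 × 0.007709 = 49.1 km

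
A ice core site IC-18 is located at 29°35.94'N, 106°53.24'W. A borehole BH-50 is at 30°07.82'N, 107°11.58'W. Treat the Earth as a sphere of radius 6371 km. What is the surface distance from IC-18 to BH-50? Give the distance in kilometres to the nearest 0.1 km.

66.0 km

IC-18: φ = +29.59900°, λ = -106.88733°
BH-50: φ = +30.13033°, λ = -107.19300°
Δφ = 0.5313°,  Δλ = -0.3057°
a = sin²(Δφ/2) + cos φ₁ cos φ₂ sin²(Δλ/2) = 0.000027
c = 2·arcsin(√a) = 0.010363 rad = 0.5938°
d = R·c = 6371 × 0.010363 = 66.0 km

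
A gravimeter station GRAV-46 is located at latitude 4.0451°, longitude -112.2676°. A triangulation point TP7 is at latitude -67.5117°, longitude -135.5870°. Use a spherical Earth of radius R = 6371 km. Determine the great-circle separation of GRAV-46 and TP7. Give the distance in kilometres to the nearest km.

Δφ = -71.5568°,  Δλ = -23.3194°
a = sin²(Δφ/2) + cos φ₁ cos φ₂ sin²(Δλ/2) = 0.357401
c = 2·arcsin(√a) = 1.281584 rad = 73.4294°
d = R·c = 6371 × 1.281584 = 8165.0 km

8165 km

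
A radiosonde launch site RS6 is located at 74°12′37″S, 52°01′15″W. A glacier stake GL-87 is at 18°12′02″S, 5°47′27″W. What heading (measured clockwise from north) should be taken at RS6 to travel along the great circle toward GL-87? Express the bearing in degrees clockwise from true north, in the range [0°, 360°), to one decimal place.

51.4°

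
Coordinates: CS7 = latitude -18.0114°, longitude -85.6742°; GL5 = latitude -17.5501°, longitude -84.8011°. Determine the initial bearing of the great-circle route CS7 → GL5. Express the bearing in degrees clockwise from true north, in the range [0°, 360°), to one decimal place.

61.1°

Δλ = 0.8731°
y = sin Δλ · cos φ₂ = 0.014529
x = cos φ₁ sin φ₂ − sin φ₁ cos φ₂ cos Δλ = 0.008017
θ = atan2(y, x) = 61.1101° → 61.1101° (mod 360°)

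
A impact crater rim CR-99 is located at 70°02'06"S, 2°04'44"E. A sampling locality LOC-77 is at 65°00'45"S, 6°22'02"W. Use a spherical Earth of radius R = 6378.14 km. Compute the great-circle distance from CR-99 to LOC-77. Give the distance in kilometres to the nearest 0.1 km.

CR-99: φ = -70.03500°, λ = +2.07889°
LOC-77: φ = -65.01250°, λ = -6.36722°
Δφ = 5.0225°,  Δλ = -8.4461°
a = sin²(Δφ/2) + cos φ₁ cos φ₂ sin²(Δλ/2) = 0.002702
c = 2·arcsin(√a) = 0.104007 rad = 5.9592°
d = R·c = 6378.14 × 0.104007 = 663.4 km

663.4 km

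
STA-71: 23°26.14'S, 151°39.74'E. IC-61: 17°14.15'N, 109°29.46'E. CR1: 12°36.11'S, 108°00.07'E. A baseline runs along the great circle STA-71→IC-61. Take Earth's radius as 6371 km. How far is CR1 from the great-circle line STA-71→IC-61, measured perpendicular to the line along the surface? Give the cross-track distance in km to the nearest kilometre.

STA-71: φ = -23.43567°, λ = +151.66233°
IC-61: φ = +17.23583°, λ = +109.49100°
CR1: φ = -12.60183°, λ = +108.00117°
δ₁₃ = central angle STA-71→CR1 = 0.745809 rad  (haversine)
θ₁₃ = bearing STA-71→CR1 = 276.823°,  θ₁₂ = bearing STA-71→IC-61 = 310.796°
dₓₜ = R·arcsin(sin δ₁₃ · sin(θ₁₃ − θ₁₂)) = 6371·arcsin(0.67857·sin(-33.973°)) = -2477.767 km
|dₓₜ| = 2477.767 km

2478 km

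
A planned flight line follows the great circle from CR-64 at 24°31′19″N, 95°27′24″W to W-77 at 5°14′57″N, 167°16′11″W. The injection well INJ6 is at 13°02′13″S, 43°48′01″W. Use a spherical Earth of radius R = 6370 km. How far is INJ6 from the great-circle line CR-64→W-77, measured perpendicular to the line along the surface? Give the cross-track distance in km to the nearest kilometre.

3280 km

CR-64: φ = +24.52194°, λ = -95.45667°
W-77: φ = +5.24917°, λ = -167.26972°
INJ6: φ = -13.03694°, λ = -43.80028°
δ₁₃ = central angle CR-64→INJ6 = 1.097023 rad  (haversine)
θ₁₃ = bearing CR-64→INJ6 = 120.833°,  θ₁₂ = bearing CR-64→W-77 = 267.231°
dₓₜ = R·arcsin(sin δ₁₃ · sin(θ₁₃ − θ₁₂)) = 6370·arcsin(0.88985·sin(-146.398°)) = -3280.027 km
|dₓₜ| = 3280.027 km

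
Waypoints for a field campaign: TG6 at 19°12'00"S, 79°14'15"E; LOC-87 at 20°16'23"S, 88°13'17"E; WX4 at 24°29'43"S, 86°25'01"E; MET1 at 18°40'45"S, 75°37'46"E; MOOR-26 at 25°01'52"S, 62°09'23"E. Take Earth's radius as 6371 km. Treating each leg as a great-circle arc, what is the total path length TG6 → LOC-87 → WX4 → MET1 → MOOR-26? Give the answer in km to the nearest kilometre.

4299 km

TG6: φ = -19.20000°, λ = +79.23750°
LOC-87: φ = -20.27306°, λ = +88.22139°
WX4: φ = -24.49528°, λ = +86.41694°
MET1: φ = -18.67917°, λ = +75.62944°
MOOR-26: φ = -25.03111°, λ = +62.15639°
TG6→LOC-87: c = 0.148751 rad, d = 947.69 km
LOC-87→WX4: c = 0.079233 rad, d = 504.79 km
WX4→MET1: c = 0.202246 rad, d = 1288.51 km
MET1→MOOR-26: c = 0.244581 rad, d = 1558.23 km
Total = 947.69 + 504.79 + 1288.51 + 1558.23 = 4299.22 km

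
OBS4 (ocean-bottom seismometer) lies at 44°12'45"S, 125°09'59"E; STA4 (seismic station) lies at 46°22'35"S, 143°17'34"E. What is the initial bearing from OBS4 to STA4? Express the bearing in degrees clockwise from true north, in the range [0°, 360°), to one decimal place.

OBS4: φ = -44.21250°, λ = +125.16639°
STA4: φ = -46.37639°, λ = +143.29278°
Δλ = 18.1264°
y = sin Δλ · cos φ₂ = 0.214643
x = cos φ₁ sin φ₂ − sin φ₁ cos φ₂ cos Δλ = -0.061634
θ = atan2(y, x) = 106.0211° → 106.0211° (mod 360°)

106.0°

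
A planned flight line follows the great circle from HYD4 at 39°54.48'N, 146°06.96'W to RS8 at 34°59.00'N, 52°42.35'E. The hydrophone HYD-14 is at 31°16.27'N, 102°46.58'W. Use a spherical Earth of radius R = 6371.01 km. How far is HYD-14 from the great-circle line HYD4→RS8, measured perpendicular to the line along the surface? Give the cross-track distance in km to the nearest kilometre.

HYD4: φ = +39.90800°, λ = -146.11600°
RS8: φ = +34.98333°, λ = +52.70583°
HYD-14: φ = +31.27117°, λ = -102.77633°
δ₁₃ = central angle HYD4→HYD-14 = 0.626871 rad  (haversine)
θ₁₃ = bearing HYD4→HYD-14 = 90.062°,  θ₁₂ = bearing HYD4→RS8 = 344.251°
dₓₜ = R·arcsin(sin δ₁₃ · sin(θ₁₃ − θ₁₂)) = 6371.01·arcsin(0.58661·sin(-254.189°)) = 3820.888 km
|dₓₜ| = 3820.888 km

3821 km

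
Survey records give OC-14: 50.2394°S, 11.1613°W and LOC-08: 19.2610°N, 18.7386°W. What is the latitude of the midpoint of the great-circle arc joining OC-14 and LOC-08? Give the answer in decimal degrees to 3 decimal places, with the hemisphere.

Bx = cos φ₂ cos Δλ = 0.935782,  By = cos φ₂ sin Δλ = -0.124483
φₘ = atan2(sin φ₁ + sin φ₂, √((cos φ₁ + Bx)² + By²)) = -15.52029°
λₘ = λ₁ + atan2(By, cos φ₁ + Bx) = -15.67933°

15.520°S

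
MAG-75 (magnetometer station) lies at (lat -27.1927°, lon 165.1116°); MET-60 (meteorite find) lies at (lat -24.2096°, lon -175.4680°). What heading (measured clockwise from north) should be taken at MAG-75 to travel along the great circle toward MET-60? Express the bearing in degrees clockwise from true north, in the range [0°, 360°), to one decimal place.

84.7°

Δλ = 19.4204°
y = sin Δλ · cos φ₂ = 0.303254
x = cos φ₁ sin φ₂ − sin φ₁ cos φ₂ cos Δλ = 0.028328
θ = atan2(y, x) = 84.6634° → 84.6634° (mod 360°)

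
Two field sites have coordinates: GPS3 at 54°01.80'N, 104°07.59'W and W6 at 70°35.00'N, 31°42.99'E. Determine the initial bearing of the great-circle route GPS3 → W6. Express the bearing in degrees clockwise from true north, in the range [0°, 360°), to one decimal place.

GPS3: φ = +54.03000°, λ = -104.12650°
W6: φ = +70.58333°, λ = +31.71650°
Δλ = 135.8430°
y = sin Δλ · cos φ₂ = 0.231583
x = cos φ₁ sin φ₂ − sin φ₁ cos φ₂ cos Δλ = 0.746980
θ = atan2(y, x) = 17.2248° → 17.2248° (mod 360°)

17.2°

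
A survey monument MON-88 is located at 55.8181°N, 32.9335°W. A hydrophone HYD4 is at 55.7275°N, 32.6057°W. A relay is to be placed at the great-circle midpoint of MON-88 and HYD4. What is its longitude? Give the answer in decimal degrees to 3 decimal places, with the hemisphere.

Bx = cos φ₂ cos Δλ = 0.563120,  By = cos φ₂ sin Δλ = 0.003222
φₘ = atan2(sin φ₁ + sin φ₂, √((cos φ₁ + Bx)² + By²)) = 55.77291°
λₘ = λ₁ + atan2(By, cos φ₁ + Bx) = -32.76941°

32.769°W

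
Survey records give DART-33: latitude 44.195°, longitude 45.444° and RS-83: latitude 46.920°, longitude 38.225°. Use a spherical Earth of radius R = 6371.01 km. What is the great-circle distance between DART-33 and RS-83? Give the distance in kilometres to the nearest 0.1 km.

Δφ = 2.7250°,  Δλ = -7.2190°
a = sin²(Δφ/2) + cos φ₁ cos φ₂ sin²(Δλ/2) = 0.002506
c = 2·arcsin(√a) = 0.100168 rad = 5.7392°
d = R·c = 6371.01 × 0.100168 = 638.2 km

638.2 km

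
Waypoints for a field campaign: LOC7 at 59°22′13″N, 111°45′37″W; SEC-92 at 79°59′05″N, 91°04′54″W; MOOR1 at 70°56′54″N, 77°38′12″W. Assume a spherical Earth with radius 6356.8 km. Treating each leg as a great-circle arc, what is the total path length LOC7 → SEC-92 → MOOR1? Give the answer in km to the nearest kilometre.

3452 km

LOC7: φ = +59.37028°, λ = -111.76028°
SEC-92: φ = +79.98472°, λ = -91.08167°
MOOR1: φ = +70.94833°, λ = -77.63667°
LOC7→SEC-92: c = 0.375669 rad, d = 2388.05 km
SEC-92→MOOR1: c = 0.167330 rad, d = 1063.68 km
Total = 2388.05 + 1063.68 = 3451.73 km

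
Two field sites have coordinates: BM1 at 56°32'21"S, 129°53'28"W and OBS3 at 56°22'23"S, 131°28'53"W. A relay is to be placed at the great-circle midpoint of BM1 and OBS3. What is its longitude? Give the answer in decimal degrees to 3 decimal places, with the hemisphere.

BM1: φ = -56.53917°, λ = -129.89111°
OBS3: φ = -56.37306°, λ = -131.48139°
Bx = cos φ₂ cos Δλ = 0.553570,  By = cos φ₂ sin Δλ = -0.015369
φₘ = atan2(sin φ₁ + sin φ₂, √((cos φ₁ + Bx)² + By²)) = -56.45865°
λₘ = λ₁ + atan2(By, cos φ₁ + Bx) = -130.68799°

130.688°W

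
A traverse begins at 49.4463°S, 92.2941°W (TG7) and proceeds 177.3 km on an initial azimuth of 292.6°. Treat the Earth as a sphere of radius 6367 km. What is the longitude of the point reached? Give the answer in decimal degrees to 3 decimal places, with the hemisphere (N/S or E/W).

δ = d/R = 177.3/6367 = 0.027847 rad
φ₂ = arcsin(sin φ₁ cos δ + cos φ₁ sin δ cos θ)
   = arcsin(-0.75980·0.99961 + 0.65016·0.02784·0.38430) = -48.81138°
λ₂ = λ₁ + atan2(sin θ sin δ cos φ₁, cos δ − sin φ₁ sin φ₂) = -94.53112°

94.531°W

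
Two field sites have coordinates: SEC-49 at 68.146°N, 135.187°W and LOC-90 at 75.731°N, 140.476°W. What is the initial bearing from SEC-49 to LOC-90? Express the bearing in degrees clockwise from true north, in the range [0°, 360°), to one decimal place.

Δλ = -5.2890°
y = sin Δλ · cos φ₂ = -0.022720
x = cos φ₁ sin φ₂ − sin φ₁ cos φ₂ cos Δλ = 0.132971
θ = atan2(y, x) = -9.6961° → 350.3039° (mod 360°)

350.3°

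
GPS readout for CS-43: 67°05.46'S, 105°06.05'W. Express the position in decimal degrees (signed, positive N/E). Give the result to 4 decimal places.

lat: 67.0910° S → -67.0910°
lon: 105.1008° W → -105.1008°

-67.0910°, -105.1008°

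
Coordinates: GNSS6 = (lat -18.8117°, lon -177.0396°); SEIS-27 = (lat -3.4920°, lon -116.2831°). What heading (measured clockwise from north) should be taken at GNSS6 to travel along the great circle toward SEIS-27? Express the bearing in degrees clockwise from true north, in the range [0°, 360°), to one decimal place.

Δλ = 60.7565°
y = sin Δλ · cos φ₂ = 0.870931
x = cos φ₁ sin φ₂ − sin φ₁ cos φ₂ cos Δλ = 0.099580
θ = atan2(y, x) = 83.4773° → 83.4773° (mod 360°)

83.5°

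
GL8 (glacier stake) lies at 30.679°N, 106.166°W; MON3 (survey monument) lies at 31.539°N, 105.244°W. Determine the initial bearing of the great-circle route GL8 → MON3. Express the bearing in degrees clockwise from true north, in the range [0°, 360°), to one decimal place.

Δλ = 0.9220°
y = sin Δλ · cos φ₂ = 0.013714
x = cos φ₁ sin φ₂ − sin φ₁ cos φ₂ cos Δλ = 0.015066
θ = atan2(y, x) = 42.3119° → 42.3119° (mod 360°)

42.3°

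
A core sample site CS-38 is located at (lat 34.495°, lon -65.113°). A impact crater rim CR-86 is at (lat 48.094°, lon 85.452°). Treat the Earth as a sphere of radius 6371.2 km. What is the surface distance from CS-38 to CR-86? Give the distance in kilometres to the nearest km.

10377 km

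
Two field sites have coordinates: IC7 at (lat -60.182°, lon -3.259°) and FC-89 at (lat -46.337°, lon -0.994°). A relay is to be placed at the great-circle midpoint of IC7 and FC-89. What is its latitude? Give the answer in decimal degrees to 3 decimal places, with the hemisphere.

53.265°S

Bx = cos φ₂ cos Δλ = 0.689876,  By = cos φ₂ sin Δλ = 0.027286
φₘ = atan2(sin φ₁ + sin φ₂, √((cos φ₁ + Bx)² + By²)) = -53.26472°
λₘ = λ₁ + atan2(By, cos φ₁ + Bx) = -1.94228°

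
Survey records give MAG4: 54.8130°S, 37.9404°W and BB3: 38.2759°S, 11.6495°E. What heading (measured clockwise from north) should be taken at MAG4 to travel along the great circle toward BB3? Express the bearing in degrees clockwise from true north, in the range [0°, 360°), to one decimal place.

84.4°

Δλ = 49.5899°
y = sin Δλ · cos φ₂ = 0.597746
x = cos φ₁ sin φ₂ − sin φ₁ cos φ₂ cos Δλ = 0.058959
θ = atan2(y, x) = 84.3668° → 84.3668° (mod 360°)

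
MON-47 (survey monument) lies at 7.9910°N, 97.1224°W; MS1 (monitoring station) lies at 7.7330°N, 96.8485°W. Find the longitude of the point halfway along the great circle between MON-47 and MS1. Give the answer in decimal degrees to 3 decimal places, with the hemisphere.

96.985°W

Bx = cos φ₂ cos Δλ = 0.990895,  By = cos φ₂ sin Δλ = 0.004737
φₘ = atan2(sin φ₁ + sin φ₂, √((cos φ₁ + Bx)² + By²)) = 7.86202°
λₘ = λ₁ + atan2(By, cos φ₁ + Bx) = -96.98541°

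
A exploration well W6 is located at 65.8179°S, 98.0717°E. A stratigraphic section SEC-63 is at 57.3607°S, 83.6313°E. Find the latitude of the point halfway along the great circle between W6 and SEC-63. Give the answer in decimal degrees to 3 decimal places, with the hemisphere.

Bx = cos φ₂ cos Δλ = 0.522309,  By = cos φ₂ sin Δλ = -0.134499
φₘ = atan2(sin φ₁ + sin φ₂, √((cos φ₁ + Bx)² + By²)) = -61.77619°
λₘ = λ₁ + atan2(By, cos φ₁ + Bx) = 89.85946°

61.776°S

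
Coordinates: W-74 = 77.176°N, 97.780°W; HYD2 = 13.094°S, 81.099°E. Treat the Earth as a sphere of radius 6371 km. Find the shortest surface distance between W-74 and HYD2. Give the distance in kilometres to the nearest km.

Δφ = -90.2700°,  Δλ = 178.8790°
a = sin²(Δφ/2) + cos φ₁ cos φ₂ sin²(Δλ/2) = 0.718521
c = 2·arcsin(√a) = 2.023105 rad = 115.9154°
d = R·c = 6371 × 2.023105 = 12889.2 km

12889 km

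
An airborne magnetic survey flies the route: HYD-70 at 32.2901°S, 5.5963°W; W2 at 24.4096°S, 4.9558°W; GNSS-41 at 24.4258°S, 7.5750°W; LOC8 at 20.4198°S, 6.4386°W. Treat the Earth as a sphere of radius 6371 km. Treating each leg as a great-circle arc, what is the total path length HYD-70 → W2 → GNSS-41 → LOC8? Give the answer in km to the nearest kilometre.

HYD-70→W2: c = 0.137891 rad, d = 878.50 km
W2→GNSS-41: c = 0.041625 rad, d = 265.19 km
GNSS-41→LOC8: c = 0.072280 rad, d = 460.50 km
Total = 878.50 + 265.19 + 460.50 = 1604.20 km

1604 km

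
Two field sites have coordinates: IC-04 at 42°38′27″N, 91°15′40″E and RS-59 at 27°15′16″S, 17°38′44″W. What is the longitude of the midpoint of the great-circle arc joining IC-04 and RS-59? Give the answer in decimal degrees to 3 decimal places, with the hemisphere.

IC-04: φ = +42.64083°, λ = +91.26111°
RS-59: φ = -27.25444°, λ = -17.64556°
Bx = cos φ₂ cos Δλ = -0.288054,  By = cos φ₂ sin Δλ = -0.841019
φₘ = atan2(sin φ₁ + sin φ₂, √((cos φ₁ + Bx)² + By²)) = 12.97208°
λₘ = λ₁ + atan2(By, cos φ₁ + Bx) = 29.28141°

29.281°E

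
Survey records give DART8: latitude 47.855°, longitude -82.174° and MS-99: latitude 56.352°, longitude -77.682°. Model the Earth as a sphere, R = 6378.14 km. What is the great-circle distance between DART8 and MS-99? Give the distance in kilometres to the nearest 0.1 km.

994.0 km

Δφ = 8.4970°,  Δλ = 4.4920°
a = sin²(Δφ/2) + cos φ₁ cos φ₂ sin²(Δλ/2) = 0.006059
c = 2·arcsin(√a) = 0.155840 rad = 8.9290°
d = R·c = 6378.14 × 0.155840 = 994.0 km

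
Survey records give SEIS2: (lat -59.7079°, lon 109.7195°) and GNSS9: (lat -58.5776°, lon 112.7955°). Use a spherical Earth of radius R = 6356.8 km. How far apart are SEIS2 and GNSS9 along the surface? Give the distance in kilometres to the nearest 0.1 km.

215.3 km

Δφ = 1.1303°,  Δλ = 3.0760°
a = sin²(Δφ/2) + cos φ₁ cos φ₂ sin²(Δλ/2) = 0.000287
c = 2·arcsin(√a) = 0.033868 rad = 1.9405°
d = R·c = 6356.8 × 0.033868 = 215.3 km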